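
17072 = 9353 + 7719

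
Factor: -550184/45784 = -1*59^(-1)*709^1 = -709/59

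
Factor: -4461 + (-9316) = -1 * 23^1 * 599^1 = -13777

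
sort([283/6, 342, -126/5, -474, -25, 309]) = [-474, -126/5, -25, 283/6, 309, 342]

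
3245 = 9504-6259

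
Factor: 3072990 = 2^1 * 3^1 * 5^1 * 102433^1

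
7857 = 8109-252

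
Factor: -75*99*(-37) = 3^3*5^2*11^1*37^1 = 274725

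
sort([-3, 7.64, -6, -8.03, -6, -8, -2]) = [-8.03, -8, -6, -6, -3, -2, 7.64]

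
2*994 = 1988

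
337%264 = 73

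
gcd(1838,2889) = 1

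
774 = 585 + 189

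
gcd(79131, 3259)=1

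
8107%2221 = 1444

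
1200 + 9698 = 10898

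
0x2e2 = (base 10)738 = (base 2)1011100010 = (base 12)516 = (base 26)12a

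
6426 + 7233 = 13659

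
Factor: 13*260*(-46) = -1*2^3*5^1*13^2*23^1 = -155480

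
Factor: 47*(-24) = -1*2^3*3^1*47^1 = -1128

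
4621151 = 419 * 11029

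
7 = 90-83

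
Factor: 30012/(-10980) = -1*3^(-1)*5^(-1)*41^1 = -41/15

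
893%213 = 41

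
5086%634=14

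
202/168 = 1+17/84 ≈ 1.20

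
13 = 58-45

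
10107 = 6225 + 3882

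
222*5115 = 1135530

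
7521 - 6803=718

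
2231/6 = 371+5/6 ≈ 371.83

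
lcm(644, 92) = 644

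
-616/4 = -154 = -154.00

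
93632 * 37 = 3464384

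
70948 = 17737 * 4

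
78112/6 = 39056/3 ≈ 13018.67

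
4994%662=360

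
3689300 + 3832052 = 7521352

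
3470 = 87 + 3383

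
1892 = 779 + 1113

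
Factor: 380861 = 13^1*29297^1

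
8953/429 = 20 + 373/429 ≈ 20.87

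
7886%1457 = 601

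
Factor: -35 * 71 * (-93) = 3^1 * 5^1 * 7^1 * 31^1 * 71^1 = 231105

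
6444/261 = 24 + 20/29 ≈ 24.69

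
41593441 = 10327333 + 31266108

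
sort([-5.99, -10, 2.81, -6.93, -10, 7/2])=[-10, -10, -6.93, -5.99, 2.81, 7/2]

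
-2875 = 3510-6385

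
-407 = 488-895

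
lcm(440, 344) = 18920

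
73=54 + 19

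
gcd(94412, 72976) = 4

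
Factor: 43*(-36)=-1*2^2*3^2*43^1=-1548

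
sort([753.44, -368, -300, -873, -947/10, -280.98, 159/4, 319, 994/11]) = [-873, -368, -300, -280.98, -947/10, 159/4, 994/11, 319, 753.44]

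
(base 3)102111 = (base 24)cm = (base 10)310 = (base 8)466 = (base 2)100110110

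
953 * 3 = 2859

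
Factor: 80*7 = 2^4*5^1*7^1 = 560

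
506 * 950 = 480700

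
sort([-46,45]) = [-46,45]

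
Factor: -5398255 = -1 * 5^1 * 1079651^1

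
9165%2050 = 965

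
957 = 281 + 676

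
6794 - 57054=-50260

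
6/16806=1/2801≈0.000357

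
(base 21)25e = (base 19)2ed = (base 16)3e9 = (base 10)1001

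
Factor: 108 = 2^2 * 3^3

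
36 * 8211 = 295596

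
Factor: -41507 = -1*41507^1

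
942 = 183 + 759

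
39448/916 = 43 + 15/229≈43.07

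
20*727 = 14540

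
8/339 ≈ 0.0236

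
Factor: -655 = -1*5^1*131^1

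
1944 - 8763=-6819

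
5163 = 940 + 4223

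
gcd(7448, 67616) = 8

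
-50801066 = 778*(-65297)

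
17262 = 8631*2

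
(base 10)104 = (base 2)1101000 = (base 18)5e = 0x68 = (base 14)76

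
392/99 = 3 + 95/99≈3.96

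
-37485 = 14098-51583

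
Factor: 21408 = 2^5*3^1*223^1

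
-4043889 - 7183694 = -11227583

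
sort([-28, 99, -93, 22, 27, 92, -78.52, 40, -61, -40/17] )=[-93, -78.52, -61, -28, -40/17, 22, 27, 40, 92, 99] 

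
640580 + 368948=1009528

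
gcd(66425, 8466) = 1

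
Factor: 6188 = 2^2 * 7^1 * 13^1 * 17^1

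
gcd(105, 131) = 1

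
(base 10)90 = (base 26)3c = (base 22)42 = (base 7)156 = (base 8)132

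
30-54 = -24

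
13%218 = 13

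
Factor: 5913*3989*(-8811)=-1*3^6*11^1*73^1*89^1*3989^1=-207824678127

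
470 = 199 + 271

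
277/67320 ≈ 0.00411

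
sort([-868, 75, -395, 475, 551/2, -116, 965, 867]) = [-868, -395, -116, 75, 551/2, 475, 867, 965]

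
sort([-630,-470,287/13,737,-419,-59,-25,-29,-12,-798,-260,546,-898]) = [-898,-798,-630,-470,-419,-260,-59,-29,-25,-12,287/13,546,737]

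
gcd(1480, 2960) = 1480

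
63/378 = 1/6 ≈ 0.167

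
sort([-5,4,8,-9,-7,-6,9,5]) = [-9,-7,-6,-5,4,5,8,9]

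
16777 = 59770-42993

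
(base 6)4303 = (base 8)1717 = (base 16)3cf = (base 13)5a0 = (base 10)975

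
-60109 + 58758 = -1351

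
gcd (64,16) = 16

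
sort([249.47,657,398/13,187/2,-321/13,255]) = [-321/13,398/13,187/2,249.47,255,657]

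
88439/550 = 160+439/550 ≈ 160.80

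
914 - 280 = 634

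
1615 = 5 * 323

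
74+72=146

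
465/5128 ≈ 0.0907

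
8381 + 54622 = 63003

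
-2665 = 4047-6712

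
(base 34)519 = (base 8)13277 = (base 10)5823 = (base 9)7880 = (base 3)21222200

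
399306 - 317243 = 82063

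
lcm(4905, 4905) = 4905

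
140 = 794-654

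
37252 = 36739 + 513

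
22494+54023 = 76517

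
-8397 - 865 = -9262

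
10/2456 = 5/1228 ≈ 0.00407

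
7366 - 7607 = -241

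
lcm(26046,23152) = 208368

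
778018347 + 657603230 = 1435621577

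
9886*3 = 29658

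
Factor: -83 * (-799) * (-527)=-1 * 17^2 * 31^1 * 47^1 * 83^1=-34949059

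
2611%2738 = 2611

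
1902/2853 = 2/3 ≈ 0.667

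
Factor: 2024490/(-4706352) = -1*2^(-3)*3^(-1)*5^1*7^(-2)*13^1*23^(-1)*179^1 = -11635/27048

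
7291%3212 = 867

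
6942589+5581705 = 12524294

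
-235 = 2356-2591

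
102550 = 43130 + 59420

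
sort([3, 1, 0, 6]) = [0, 1, 3, 6]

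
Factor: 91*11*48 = 2^4*3^1*7^1*11^1*13^1 = 48048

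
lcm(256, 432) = 6912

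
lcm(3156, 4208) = 12624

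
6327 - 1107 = 5220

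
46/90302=23/45151 ≈ 0.000509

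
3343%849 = 796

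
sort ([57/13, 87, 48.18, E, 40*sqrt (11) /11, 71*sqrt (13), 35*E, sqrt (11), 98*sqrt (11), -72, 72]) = [-72, E, sqrt (11), 57/13, 40*sqrt (11) /11, 48.18, 72, 87, 35*E, 71*sqrt (13), 98*sqrt (11)]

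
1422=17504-16082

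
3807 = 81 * 47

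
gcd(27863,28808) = 1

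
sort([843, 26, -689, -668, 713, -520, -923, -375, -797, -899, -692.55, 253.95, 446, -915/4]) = [-923, -899, -797, -692.55, -689, -668, -520, -375, -915/4, 26, 253.95, 446, 713, 843]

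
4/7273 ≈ 0.000550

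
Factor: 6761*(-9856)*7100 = -1*2^9*5^2*7^1*11^1*71^1*6761^1 = -473118553600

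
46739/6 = 7789 + 5/6≈7789.83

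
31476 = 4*7869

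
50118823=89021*563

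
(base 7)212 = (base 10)107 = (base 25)47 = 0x6b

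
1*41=41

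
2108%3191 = 2108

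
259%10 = 9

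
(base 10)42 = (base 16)2a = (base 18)26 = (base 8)52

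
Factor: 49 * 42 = 2^1 * 3^1 * 7^3 = 2058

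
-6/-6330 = 1/1055 ≈ 0.000948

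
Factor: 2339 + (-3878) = -1 * 3^4 * 19^1 = -1539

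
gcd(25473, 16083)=3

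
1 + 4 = 5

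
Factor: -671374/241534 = -1 * 11^1 * 30517^1 * 120767^(-1) = -335687/120767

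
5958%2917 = 124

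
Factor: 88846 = 2^1*31^1*1433^1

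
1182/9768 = 197/1628 ≈ 0.121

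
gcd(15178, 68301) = 7589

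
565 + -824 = -259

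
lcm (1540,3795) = 106260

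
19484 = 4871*4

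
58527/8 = 7315 + 7/8 ≈ 7315.88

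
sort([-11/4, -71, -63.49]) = [-71, -63.49, -11/4]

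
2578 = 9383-6805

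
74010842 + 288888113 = 362898955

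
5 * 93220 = 466100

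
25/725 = 1/29 ≈ 0.0345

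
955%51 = 37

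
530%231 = 68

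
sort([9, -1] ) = [-1, 9] 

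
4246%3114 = 1132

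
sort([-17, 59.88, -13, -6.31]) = [-17, -13, -6.31, 59.88]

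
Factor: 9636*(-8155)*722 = -1*2^3*3^1*5^1*7^1*11^1*19^2*73^1*233^1 = -56735900760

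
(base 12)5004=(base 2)10000111000100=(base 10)8644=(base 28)b0k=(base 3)102212011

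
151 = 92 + 59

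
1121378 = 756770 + 364608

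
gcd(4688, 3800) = 8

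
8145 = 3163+4982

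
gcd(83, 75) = 1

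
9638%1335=293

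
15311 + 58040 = 73351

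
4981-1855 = 3126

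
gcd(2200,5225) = 275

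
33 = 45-12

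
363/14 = 25 + 13/14 ≈ 25.93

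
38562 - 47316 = -8754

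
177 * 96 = 16992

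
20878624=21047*992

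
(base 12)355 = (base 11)412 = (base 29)h4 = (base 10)497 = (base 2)111110001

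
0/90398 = 0 = 0.00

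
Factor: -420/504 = -1*2^(-1)*3^(-1)*5^1 = -5/6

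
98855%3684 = 3071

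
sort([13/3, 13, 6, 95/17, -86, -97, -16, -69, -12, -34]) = [-97, -86, -69, -34, -16, -12, 13/3, 95/17, 6, 13]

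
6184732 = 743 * 8324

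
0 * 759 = 0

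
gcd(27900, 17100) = 900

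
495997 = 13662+482335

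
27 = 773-746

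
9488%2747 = 1247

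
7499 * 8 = 59992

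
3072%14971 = 3072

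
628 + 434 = 1062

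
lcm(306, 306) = 306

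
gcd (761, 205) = 1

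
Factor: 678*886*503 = 2^2*3^1*113^1*443^1*503^1 = 302156124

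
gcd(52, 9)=1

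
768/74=10 + 14/37 ≈ 10.38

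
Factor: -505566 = -1 * 2^1 * 3^2 * 28087^1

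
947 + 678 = 1625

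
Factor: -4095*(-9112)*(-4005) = -1*2^3*3^4*5^2*7^1*13^1*17^1*67^1*89^1 = -149441128200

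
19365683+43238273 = 62603956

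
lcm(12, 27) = 108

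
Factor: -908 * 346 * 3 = -1 * 2^3 * 3^1 * 173^1 * 227^1 = -942504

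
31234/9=3470 + 4/9≈3470.44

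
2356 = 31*76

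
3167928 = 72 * 43999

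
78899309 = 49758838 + 29140471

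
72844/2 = 36422 = 36422.00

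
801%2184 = 801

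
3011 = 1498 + 1513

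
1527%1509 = 18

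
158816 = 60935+97881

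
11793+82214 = 94007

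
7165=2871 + 4294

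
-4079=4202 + -8281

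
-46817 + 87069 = 40252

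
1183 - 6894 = -5711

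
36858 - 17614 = 19244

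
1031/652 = 1 + 379/652 ≈ 1.58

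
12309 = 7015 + 5294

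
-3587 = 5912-9499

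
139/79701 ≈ 0.00174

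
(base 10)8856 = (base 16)2298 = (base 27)c40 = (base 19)15a2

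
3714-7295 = -3581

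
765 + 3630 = 4395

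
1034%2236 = 1034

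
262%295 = 262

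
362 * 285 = 103170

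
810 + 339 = 1149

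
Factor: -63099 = -1 * 3^4 * 19^1 * 41^1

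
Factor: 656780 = 2^2 * 5^1 * 32839^1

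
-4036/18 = -2018/9 ≈ -224.22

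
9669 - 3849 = 5820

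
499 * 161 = 80339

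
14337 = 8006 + 6331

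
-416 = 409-825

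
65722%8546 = 5900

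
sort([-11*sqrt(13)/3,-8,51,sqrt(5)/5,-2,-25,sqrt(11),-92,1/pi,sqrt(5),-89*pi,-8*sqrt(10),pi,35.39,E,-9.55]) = [-89*pi,-92,-8*sqrt(10),-25,-11*sqrt(13)/3,-9.55,-8,-2,1/pi,sqrt(5)/5,sqrt(5),E,pi,sqrt(11),35.39,51]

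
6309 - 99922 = -93613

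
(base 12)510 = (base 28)q4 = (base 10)732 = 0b1011011100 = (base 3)1000010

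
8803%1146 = 781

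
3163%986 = 205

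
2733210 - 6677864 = -3944654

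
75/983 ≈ 0.0763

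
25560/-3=-8520=-8520.00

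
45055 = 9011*5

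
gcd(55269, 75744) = 9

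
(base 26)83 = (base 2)11010011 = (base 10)211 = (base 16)d3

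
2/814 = 1/407 ≈ 0.00246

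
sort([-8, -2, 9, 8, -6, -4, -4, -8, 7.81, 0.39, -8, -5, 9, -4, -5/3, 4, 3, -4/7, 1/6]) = [-8, -8, -8, -6, -5, -4, -4, -4, -2, -5/3, -4/7, 1/6, 0.39, 3, 4, 7.81, 8, 9, 9]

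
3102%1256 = 590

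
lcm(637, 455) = 3185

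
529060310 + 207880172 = 736940482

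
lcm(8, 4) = 8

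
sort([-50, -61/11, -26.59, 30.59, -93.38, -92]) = [-93.38, -92, -50, -26.59, -61/11, 30.59]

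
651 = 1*651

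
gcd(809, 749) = 1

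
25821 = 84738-58917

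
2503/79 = 31 + 54/79 ≈ 31.68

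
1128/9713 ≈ 0.116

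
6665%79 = 29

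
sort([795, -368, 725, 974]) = [-368, 725, 795, 974]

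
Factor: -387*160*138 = -1*2^6*3^3*5^1*23^1*43^1 = -8544960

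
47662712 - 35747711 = 11915001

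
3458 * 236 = 816088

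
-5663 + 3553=-2110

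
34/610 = 17/305 ≈ 0.0557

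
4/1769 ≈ 0.00226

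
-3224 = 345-3569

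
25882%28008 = 25882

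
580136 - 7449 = 572687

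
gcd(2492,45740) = 4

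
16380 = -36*(-455)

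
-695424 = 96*(-7244)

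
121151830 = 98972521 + 22179309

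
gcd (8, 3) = 1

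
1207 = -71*(-17)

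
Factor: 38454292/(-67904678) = -1*2^1*97^1*659^(-1)*51521^(-1)*99109^1 = -19227146/33952339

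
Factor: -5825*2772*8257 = -1*2^2*3^2*5^2*7^1*11^1*23^1*233^1*359^1 = -133324953300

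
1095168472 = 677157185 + 418011287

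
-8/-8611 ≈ 0.000929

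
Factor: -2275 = -1 * 5^2 * 7^1 * 13^1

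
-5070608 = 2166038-7236646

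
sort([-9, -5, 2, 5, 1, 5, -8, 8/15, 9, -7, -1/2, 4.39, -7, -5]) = [-9, -8, -7, -7, -5, -5, -1/2, 8/15, 1, 2, 4.39, 5, 5, 9]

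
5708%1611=875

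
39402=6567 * 6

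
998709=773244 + 225465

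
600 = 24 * 25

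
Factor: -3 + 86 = 83^1 = 83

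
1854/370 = 5 + 2/185 ≈ 5.01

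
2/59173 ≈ 0.0000338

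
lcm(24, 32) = 96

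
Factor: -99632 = -1 * 2^4 * 13^1 * 479^1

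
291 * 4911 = 1429101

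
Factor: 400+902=2^1*3^1*7^1*31^1=1302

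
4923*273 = 1343979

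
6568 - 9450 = -2882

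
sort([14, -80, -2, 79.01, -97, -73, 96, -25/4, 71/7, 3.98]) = [-97, -80, -73, -25/4, -2, 3.98, 71/7, 14, 79.01, 96]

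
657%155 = 37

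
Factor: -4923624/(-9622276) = 2^1*3^1*31^(-1)*73^(-1)*1063^(-1)*205151^1 = 1230906/2405569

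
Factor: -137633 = -1*137633^1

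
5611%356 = 271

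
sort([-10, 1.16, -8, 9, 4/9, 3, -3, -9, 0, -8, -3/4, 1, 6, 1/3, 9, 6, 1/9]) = [-10, -9, -8, -8, -3, -3/4, 0, 1/9, 1/3, 4/9, 1, 1.16, 3, 6, 6, 9, 9]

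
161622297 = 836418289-674795992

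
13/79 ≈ 0.165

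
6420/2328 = 2 + 147/194 ≈ 2.76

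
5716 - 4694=1022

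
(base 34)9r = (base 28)bp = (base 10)333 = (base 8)515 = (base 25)d8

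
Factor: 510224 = 2^4 * 11^1 * 13^1 * 223^1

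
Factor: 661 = 661^1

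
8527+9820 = 18347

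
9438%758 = 342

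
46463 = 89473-43010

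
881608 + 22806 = 904414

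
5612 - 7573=-1961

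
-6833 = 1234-8067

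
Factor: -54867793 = -1*54867793^1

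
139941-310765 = -170824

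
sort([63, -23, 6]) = [-23, 6, 63]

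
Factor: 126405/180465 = 3^1 * 53^1 * 227^(-1) = 159/227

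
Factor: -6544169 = -1 * 29^1 * 113^1 * 1997^1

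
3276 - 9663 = -6387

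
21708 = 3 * 7236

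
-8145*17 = -138465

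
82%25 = 7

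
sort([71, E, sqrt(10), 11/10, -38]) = [-38, 11/10, E, sqrt(10), 71]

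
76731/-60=-1278 - 17/20=-1278.85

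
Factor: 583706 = 2^1 * 291853^1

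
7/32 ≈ 0.219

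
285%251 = 34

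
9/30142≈0.000299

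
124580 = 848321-723741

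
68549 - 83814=-15265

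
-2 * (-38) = 76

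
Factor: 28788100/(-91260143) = -1*2^2*5^2*11^1*13^(-1)*277^(-1)*25343^(-1)*26171^1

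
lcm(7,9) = 63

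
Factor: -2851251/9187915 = -1 * 3^1 * 5^(-1) * 11^(-1) * 13^1 * 29^1 * 89^(-1) * 1877^(-1) * 2521^1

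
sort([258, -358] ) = [-358, 258] 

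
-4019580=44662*(-90)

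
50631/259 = 195 + 18/37≈195.49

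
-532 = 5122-5654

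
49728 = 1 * 49728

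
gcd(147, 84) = 21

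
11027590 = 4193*2630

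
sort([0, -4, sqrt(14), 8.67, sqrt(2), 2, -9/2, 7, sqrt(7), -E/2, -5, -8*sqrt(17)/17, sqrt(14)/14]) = [-5, -9/2, -4, -8*sqrt(17)/17, -E/2, 0, sqrt(14)/14, sqrt(2), 2, sqrt(7), sqrt(14), 7, 8.67]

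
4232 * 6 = 25392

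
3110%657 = 482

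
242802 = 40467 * 6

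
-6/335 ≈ -0.0179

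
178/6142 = 89/3071 ≈ 0.0290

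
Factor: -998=-1 * 2^1 * 499^1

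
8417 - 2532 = 5885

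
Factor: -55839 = -1*3^1*7^1*2659^1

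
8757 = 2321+6436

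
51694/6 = 8615+2/3≈8615.67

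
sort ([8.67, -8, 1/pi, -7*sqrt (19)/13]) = [-8, -7*sqrt (19)/13, 1/pi, 8.67]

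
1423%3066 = 1423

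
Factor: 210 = 2^1 * 3^1 * 5^1 * 7^1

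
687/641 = 1 + 46/641 ≈ 1.07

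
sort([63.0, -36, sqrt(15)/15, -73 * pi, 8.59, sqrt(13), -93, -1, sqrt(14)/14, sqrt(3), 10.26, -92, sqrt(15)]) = [-73 * pi, -93, -92, -36, -1, sqrt(15)/15, sqrt(14)/14, sqrt(3), sqrt(13), sqrt(15), 8.59, 10.26, 63.0]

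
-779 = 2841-3620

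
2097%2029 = 68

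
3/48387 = 1/16129 ≈ 0.0000620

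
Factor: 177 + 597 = 2^1*3^2*43^1 = 774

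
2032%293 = 274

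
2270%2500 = 2270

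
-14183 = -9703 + -4480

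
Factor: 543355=5^1*271^1*401^1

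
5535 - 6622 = -1087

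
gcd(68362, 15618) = 38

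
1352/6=225 + 1/3 ≈ 225.33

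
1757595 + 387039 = 2144634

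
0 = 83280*0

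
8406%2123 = 2037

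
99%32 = 3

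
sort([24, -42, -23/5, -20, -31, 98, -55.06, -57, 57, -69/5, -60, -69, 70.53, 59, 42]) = [-69, -60, -57, -55.06, -42, -31, -20, -69/5, -23/5, 24, 42, 57, 59, 70.53, 98]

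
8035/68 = 118 + 11/68 ≈ 118.16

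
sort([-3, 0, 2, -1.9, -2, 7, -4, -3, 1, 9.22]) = [-4, -3, -3, -2, -1.9, 0, 1, 2, 7, 9.22]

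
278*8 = 2224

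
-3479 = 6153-9632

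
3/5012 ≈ 0.000599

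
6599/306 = 21 + 173/306 ≈ 21.57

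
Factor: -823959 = -1*3^3*30517^1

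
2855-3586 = -731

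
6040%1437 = 292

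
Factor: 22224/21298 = 2^3*3^1*23^(-1) = 24/23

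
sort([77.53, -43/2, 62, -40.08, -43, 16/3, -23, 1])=[-43, -40.08, -23, -43/2, 1, 16/3, 62, 77.53]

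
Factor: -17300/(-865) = 2^2*5^1 = 20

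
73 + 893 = 966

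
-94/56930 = -47/28465 ≈ -0.00165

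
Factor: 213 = 3^1 * 71^1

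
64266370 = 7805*8234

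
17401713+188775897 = 206177610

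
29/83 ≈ 0.349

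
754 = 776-22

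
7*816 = 5712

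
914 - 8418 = -7504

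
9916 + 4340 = 14256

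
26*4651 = 120926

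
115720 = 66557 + 49163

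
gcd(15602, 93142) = 2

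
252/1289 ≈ 0.196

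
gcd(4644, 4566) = 6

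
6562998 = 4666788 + 1896210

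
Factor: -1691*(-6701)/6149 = 11^ (-1)*13^ (-1)*19^1*43^ (-1)*89^1*6701^1 = 11331391/6149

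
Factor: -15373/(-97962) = 2^(-1)*3^(-1)*29^(-1)*563^(-1)*15373^1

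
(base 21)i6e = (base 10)8078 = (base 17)1ag3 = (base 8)17616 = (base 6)101222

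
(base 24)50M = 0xB56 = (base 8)5526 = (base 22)5LK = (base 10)2902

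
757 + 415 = 1172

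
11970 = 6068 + 5902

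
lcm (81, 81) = 81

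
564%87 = 42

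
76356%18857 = 928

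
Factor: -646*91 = -1*2^1*7^1*13^1*17^1*19^1 = -58786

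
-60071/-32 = 1877+7/32 ≈ 1877.22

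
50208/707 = 71+11/707 ≈ 71.02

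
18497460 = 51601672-33104212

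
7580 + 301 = 7881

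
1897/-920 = -2 - 57/920 ≈ -2.06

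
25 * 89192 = 2229800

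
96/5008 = 6/313 ≈ 0.0192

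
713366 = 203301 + 510065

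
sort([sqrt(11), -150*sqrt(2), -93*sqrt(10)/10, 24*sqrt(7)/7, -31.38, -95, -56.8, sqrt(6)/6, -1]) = [-150*sqrt(2), -95, -56.8, -31.38, -93*sqrt(10)/10, -1, sqrt(6)/6, sqrt(11), 24*sqrt(7)/7]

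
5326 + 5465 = 10791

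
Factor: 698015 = 5^1 * 137^1 * 1019^1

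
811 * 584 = 473624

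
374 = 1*374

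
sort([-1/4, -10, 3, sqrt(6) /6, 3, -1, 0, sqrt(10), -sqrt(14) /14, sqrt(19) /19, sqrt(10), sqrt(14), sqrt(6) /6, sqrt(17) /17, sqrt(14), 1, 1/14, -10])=[-10, -10, -1, -sqrt(14) /14, -1/4, 0, 1/14, sqrt(19) /19, sqrt(17) /17, sqrt(6) /6, sqrt(6) /6, 1, 3, 3, sqrt(10), sqrt(10), sqrt(14), sqrt(14)]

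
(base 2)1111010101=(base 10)981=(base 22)20d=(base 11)812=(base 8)1725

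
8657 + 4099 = 12756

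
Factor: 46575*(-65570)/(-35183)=2^1*3^4*5^3*23^1*79^1*83^1*151^(-1)*233^(-1)=3053922750/35183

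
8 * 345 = 2760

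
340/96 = 3 + 13/24≈3.54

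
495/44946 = 5/454 ≈ 0.0110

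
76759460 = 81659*940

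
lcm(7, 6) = 42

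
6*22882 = 137292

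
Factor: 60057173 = 11^1*29^1*73^1*2579^1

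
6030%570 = 330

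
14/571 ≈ 0.0245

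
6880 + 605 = 7485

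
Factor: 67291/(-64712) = -1*2^(-3)*7^1*8089^(-1)*9613^1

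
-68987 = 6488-75475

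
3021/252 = 1007/84 ≈ 11.99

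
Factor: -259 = -1*7^1*37^1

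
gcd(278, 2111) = 1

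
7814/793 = 9 + 677/793 ≈ 9.85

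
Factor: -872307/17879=-1*3^2*19^ (-1)*103^1=-927/19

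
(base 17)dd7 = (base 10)3985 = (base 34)3f7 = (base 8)7621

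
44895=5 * 8979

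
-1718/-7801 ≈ 0.220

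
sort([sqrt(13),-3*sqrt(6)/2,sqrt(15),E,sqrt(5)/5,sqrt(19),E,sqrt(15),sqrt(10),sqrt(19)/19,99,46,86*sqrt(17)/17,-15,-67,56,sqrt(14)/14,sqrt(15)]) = [-67,-15,-3*sqrt(6)/2,sqrt(19)/19,sqrt(14)/14,sqrt(5)/5,E,E,sqrt(10),sqrt(13),sqrt(15),sqrt(15),sqrt(15),sqrt(19),86*sqrt(17)/17,46,56,99]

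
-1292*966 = -1248072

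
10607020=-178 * (-59590)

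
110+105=215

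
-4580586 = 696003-5276589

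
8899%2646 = 961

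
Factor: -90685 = -1 * 5^1 * 7^1 * 2591^1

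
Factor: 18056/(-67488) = -1 * 2^(-2) * 3^(-1) * 19^(-1) * 61^1 = -61/228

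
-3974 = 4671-8645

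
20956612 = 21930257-973645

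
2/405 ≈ 0.00494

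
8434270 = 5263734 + 3170536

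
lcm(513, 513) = 513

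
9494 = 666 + 8828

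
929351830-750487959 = 178863871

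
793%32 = 25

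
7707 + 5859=13566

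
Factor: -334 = -1 * 2^1 * 167^1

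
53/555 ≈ 0.0955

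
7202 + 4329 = 11531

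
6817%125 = 67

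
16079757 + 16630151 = 32709908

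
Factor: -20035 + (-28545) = -1*2^2*5^1*7^1*347^1 = -48580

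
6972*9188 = 64058736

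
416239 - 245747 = 170492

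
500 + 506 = 1006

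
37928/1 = 37928 = 37928.00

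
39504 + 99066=138570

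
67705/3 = 22568 + 1/3 ≈ 22568.33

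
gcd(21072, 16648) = 8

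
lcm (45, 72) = 360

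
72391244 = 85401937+-13010693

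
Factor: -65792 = -1*2^8*257^1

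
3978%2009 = 1969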